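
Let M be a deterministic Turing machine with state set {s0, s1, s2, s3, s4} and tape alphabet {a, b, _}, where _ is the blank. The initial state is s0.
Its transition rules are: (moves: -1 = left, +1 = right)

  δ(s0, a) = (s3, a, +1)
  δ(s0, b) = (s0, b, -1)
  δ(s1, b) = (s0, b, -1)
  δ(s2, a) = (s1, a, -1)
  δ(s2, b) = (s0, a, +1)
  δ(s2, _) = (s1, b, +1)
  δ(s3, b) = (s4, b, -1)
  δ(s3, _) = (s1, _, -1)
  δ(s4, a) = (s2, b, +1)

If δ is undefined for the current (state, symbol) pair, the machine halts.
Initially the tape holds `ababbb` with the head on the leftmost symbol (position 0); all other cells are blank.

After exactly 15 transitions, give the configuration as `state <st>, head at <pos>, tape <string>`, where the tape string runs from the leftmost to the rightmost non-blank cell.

state s3, head at 5, tape babbab

state=s0 head=0 tape=[a]babbb   (s0,a)→(s3,a,+1)
state=s3 head=1 tape=a[b]abbb   (s3,b)→(s4,b,-1)
state=s4 head=0 tape=[a]babbb   (s4,a)→(s2,b,+1)
state=s2 head=1 tape=b[b]abbb   (s2,b)→(s0,a,+1)
state=s0 head=2 tape=ba[a]bbb   (s0,a)→(s3,a,+1)
state=s3 head=3 tape=baa[b]bb   (s3,b)→(s4,b,-1)
state=s4 head=2 tape=ba[a]bbb   (s4,a)→(s2,b,+1)
state=s2 head=3 tape=bab[b]bb   (s2,b)→(s0,a,+1)
state=s0 head=4 tape=baba[b]b   (s0,b)→(s0,b,-1)
state=s0 head=3 tape=bab[a]bb   (s0,a)→(s3,a,+1)
state=s3 head=4 tape=baba[b]b   (s3,b)→(s4,b,-1)
state=s4 head=3 tape=bab[a]bb   (s4,a)→(s2,b,+1)
state=s2 head=4 tape=babb[b]b   (s2,b)→(s0,a,+1)
state=s0 head=5 tape=babba[b]   (s0,b)→(s0,b,-1)
state=s0 head=4 tape=babb[a]b   (s0,a)→(s3,a,+1)
state=s3 head=5 tape=babba[b]
After 15 steps: state s3, head at 5, tape babbab.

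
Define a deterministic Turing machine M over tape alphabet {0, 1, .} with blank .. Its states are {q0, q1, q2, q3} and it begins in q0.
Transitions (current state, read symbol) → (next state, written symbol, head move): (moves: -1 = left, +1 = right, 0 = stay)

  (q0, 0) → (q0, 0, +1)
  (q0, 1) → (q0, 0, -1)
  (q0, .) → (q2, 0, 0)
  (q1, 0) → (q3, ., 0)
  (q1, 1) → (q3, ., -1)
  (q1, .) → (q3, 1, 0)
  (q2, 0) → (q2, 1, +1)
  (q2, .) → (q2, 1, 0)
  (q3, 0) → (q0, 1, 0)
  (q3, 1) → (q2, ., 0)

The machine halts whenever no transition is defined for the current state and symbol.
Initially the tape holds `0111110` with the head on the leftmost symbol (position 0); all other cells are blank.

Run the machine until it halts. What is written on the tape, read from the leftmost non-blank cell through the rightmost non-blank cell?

q0 | [0]111110..   read 0 → write 0, move +1, go to q0
q0 | 0[1]11110..   read 1 → write 0, move -1, go to q0
q0 | [0]011110..   read 0 → write 0, move +1, go to q0
q0 | 0[0]11110..   read 0 → write 0, move +1, go to q0
q0 | 00[1]1110..   read 1 → write 0, move -1, go to q0
q0 | 0[0]01110..   read 0 → write 0, move +1, go to q0
q0 | 00[0]1110..   read 0 → write 0, move +1, go to q0
q0 | 000[1]110..   read 1 → write 0, move -1, go to q0
q0 | 00[0]0110..   read 0 → write 0, move +1, go to q0
q0 | 000[0]110..   read 0 → write 0, move +1, go to q0
q0 | 0000[1]10..   read 1 → write 0, move -1, go to q0
q0 | 000[0]010..   read 0 → write 0, move +1, go to q0
q0 | 0000[0]10..   read 0 → write 0, move +1, go to q0
q0 | 00000[1]0..   read 1 → write 0, move -1, go to q0
q0 | 0000[0]00..   read 0 → write 0, move +1, go to q0
q0 | 00000[0]0..   read 0 → write 0, move +1, go to q0
q0 | 000000[0]..   read 0 → write 0, move +1, go to q0
q0 | 0000000[.].   read . → write 0, move 0, go to q2
q2 | 0000000[0].   read 0 → write 1, move +1, go to q2
q2 | 00000001[.]   read . → write 1, move 0, go to q2
q2 | 00000001[1]
The non-blank tape span at halt is 000000011.

000000011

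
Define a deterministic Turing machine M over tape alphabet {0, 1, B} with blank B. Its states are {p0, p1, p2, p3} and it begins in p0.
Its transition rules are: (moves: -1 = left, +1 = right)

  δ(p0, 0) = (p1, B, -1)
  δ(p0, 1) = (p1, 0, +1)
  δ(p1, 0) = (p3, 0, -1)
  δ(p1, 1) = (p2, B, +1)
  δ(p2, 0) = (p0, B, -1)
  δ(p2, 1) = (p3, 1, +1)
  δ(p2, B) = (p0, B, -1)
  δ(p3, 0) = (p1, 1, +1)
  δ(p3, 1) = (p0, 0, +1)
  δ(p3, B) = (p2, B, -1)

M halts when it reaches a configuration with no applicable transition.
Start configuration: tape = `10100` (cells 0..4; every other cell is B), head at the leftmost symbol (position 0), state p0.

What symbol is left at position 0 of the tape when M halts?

0

state=p0 head=0 tape=BBB[1]0100   (p0,1)→(p1,0,+1)
state=p1 head=1 tape=BBB0[0]100   (p1,0)→(p3,0,-1)
state=p3 head=0 tape=BBB[0]0100   (p3,0)→(p1,1,+1)
state=p1 head=1 tape=BBB1[0]100   (p1,0)→(p3,0,-1)
state=p3 head=0 tape=BBB[1]0100   (p3,1)→(p0,0,+1)
state=p0 head=1 tape=BBB0[0]100   (p0,0)→(p1,B,-1)
state=p1 head=0 tape=BBB[0]B100   (p1,0)→(p3,0,-1)
state=p3 head=-1 tape=BB[B]0B100   (p3,B)→(p2,B,-1)
state=p2 head=-2 tape=B[B]B0B100   (p2,B)→(p0,B,-1)
state=p0 head=-3 tape=[B]BB0B100
Cell 0 holds 0 when M halts.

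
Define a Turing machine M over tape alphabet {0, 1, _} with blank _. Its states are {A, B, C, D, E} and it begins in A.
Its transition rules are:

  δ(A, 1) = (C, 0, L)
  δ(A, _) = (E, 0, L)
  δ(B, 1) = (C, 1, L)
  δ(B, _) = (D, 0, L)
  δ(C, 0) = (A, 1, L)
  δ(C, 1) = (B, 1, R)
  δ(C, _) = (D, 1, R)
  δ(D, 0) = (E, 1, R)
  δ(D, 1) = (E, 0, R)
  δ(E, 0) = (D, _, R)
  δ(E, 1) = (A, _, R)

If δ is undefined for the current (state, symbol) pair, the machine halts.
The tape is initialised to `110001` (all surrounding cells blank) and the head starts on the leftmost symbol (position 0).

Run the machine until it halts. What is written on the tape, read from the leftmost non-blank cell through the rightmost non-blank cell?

11_0001

A | _[1]10001   read 1 → write 0, move L, go to C
C | [_]010001   read _ → write 1, move R, go to D
D | 1[0]10001   read 0 → write 1, move R, go to E
E | 11[1]0001   read 1 → write _, move R, go to A
A | 11_[0]001
The non-blank tape span at halt is 11_0001.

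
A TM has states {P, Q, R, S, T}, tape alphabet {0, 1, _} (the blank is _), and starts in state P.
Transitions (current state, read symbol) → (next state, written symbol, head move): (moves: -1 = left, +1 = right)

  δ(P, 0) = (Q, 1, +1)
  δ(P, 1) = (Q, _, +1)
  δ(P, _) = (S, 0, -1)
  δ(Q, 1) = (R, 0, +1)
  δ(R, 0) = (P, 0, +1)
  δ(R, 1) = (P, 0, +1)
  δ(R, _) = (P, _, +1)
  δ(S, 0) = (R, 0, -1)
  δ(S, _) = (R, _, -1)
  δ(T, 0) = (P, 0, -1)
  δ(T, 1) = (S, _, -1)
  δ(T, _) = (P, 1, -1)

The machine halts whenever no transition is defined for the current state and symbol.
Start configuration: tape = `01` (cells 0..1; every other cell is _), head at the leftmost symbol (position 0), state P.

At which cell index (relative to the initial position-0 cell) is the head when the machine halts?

state=P head=0 tape=[0]1__   (P,0)→(Q,1,+1)
state=Q head=1 tape=1[1]__   (Q,1)→(R,0,+1)
state=R head=2 tape=10[_]_   (R,_)→(P,_,+1)
state=P head=3 tape=10_[_]   (P,_)→(S,0,-1)
state=S head=2 tape=10[_]0   (S,_)→(R,_,-1)
state=R head=1 tape=1[0]_0   (R,0)→(P,0,+1)
state=P head=2 tape=10[_]0   (P,_)→(S,0,-1)
state=S head=1 tape=1[0]00   (S,0)→(R,0,-1)
state=R head=0 tape=[1]000   (R,1)→(P,0,+1)
state=P head=1 tape=0[0]00   (P,0)→(Q,1,+1)
state=Q head=2 tape=01[0]0
At halt the head is at cell 2.

2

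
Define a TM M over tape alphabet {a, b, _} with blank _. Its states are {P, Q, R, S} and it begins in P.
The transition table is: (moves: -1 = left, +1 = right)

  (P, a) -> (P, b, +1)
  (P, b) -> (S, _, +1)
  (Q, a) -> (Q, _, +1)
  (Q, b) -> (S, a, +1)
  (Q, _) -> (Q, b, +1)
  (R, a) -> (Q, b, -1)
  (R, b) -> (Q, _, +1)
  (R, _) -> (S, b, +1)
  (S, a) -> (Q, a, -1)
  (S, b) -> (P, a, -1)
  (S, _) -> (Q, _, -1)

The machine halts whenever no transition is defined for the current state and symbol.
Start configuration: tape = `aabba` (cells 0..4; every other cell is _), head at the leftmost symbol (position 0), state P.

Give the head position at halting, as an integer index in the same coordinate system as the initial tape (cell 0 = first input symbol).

P | [a]abba   read a → write b, move +1, go to P
P | b[a]bba   read a → write b, move +1, go to P
P | bb[b]ba   read b → write _, move +1, go to S
S | bb_[b]a   read b → write a, move -1, go to P
P | bb[_]aa
At halt the head is at cell 2.

2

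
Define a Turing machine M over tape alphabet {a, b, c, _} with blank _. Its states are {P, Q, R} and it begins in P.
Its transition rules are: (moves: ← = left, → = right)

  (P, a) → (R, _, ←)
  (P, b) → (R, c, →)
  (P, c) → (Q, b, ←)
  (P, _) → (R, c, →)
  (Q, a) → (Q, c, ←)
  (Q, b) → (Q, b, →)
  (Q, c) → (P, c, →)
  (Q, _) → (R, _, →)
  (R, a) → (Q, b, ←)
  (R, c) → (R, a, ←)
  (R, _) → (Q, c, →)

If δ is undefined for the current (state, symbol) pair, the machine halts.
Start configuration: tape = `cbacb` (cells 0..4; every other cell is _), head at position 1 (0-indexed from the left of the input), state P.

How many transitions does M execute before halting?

P | _c[b]acb   read b → write c, move →, go to R
R | _cc[a]cb   read a → write b, move ←, go to Q
Q | _c[c]bcb   read c → write c, move →, go to P
P | _cc[b]cb   read b → write c, move →, go to R
R | _ccc[c]b   read c → write a, move ←, go to R
R | _cc[c]ab   read c → write a, move ←, go to R
R | _c[c]aab   read c → write a, move ←, go to R
R | _[c]aaab   read c → write a, move ←, go to R
R | [_]aaaab   read _ → write c, move →, go to Q
Q | c[a]aaab   read a → write c, move ←, go to Q
Q | [c]caaab   read c → write c, move →, go to P
P | c[c]aaab   read c → write b, move ←, go to Q
Q | [c]baaab   read c → write c, move →, go to P
P | c[b]aaab   read b → write c, move →, go to R
R | cc[a]aab   read a → write b, move ←, go to Q
Q | c[c]baab   read c → write c, move →, go to P
P | cc[b]aab   read b → write c, move →, go to R
R | ccc[a]ab   read a → write b, move ←, go to Q
Q | cc[c]bab   read c → write c, move →, go to P
P | ccc[b]ab   read b → write c, move →, go to R
R | cccc[a]b   read a → write b, move ←, go to Q
Q | ccc[c]bb   read c → write c, move →, go to P
P | cccc[b]b   read b → write c, move →, go to R
R | ccccc[b]
M halts after 23 transitions.

23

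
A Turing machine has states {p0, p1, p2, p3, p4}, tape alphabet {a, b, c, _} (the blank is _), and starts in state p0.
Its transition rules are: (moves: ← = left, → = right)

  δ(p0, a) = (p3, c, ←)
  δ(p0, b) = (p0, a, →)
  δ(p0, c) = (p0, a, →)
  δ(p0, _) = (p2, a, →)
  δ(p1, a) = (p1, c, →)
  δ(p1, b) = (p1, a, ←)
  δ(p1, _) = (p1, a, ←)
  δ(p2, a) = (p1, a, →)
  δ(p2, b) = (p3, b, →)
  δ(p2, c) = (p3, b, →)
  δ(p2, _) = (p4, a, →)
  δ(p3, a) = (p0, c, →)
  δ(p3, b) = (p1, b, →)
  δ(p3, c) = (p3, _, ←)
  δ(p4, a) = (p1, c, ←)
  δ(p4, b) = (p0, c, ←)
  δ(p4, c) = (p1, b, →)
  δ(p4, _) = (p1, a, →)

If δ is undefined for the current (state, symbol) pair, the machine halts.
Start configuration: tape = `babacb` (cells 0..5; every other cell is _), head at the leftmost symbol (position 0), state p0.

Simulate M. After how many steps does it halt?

17

p0 | [b]abacb_____   read b → write a, move →, go to p0
p0 | a[a]bacb_____   read a → write c, move ←, go to p3
p3 | [a]cbacb_____   read a → write c, move →, go to p0
p0 | c[c]bacb_____   read c → write a, move →, go to p0
p0 | ca[b]acb_____   read b → write a, move →, go to p0
p0 | caa[a]cb_____   read a → write c, move ←, go to p3
p3 | ca[a]ccb_____   read a → write c, move →, go to p0
p0 | cac[c]cb_____   read c → write a, move →, go to p0
p0 | caca[c]b_____   read c → write a, move →, go to p0
p0 | cacaa[b]_____   read b → write a, move →, go to p0
p0 | cacaaa[_]____   read _ → write a, move →, go to p2
p2 | cacaaaa[_]___   read _ → write a, move →, go to p4
p4 | cacaaaaa[_]__   read _ → write a, move →, go to p1
p1 | cacaaaaaa[_]_   read _ → write a, move ←, go to p1
p1 | cacaaaaa[a]a_   read a → write c, move →, go to p1
p1 | cacaaaaac[a]_   read a → write c, move →, go to p1
p1 | cacaaaaacc[_]   read _ → write a, move ←, go to p1
p1 | cacaaaaac[c]a
M halts after 17 transitions.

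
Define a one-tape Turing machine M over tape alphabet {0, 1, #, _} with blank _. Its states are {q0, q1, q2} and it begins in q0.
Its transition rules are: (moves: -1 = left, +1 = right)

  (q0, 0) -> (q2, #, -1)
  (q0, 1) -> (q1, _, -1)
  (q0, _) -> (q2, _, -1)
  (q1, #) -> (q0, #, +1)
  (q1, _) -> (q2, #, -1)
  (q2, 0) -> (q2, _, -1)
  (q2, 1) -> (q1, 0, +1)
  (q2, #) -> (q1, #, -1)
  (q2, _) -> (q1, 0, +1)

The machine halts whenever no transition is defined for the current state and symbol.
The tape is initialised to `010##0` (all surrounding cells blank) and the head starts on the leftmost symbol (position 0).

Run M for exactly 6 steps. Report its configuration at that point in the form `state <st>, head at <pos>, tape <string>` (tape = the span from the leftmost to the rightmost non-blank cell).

q0 | _[0]10##0   read 0 → write #, move -1, go to q2
q2 | [_]#10##0   read _ → write 0, move +1, go to q1
q1 | 0[#]10##0   read # → write #, move +1, go to q0
q0 | 0#[1]0##0   read 1 → write _, move -1, go to q1
q1 | 0[#]_0##0   read # → write #, move +1, go to q0
q0 | 0#[_]0##0   read _ → write _, move -1, go to q2
q2 | 0[#]_0##0
After 6 steps: state q2, head at 0, tape 0#_0##0.

state q2, head at 0, tape 0#_0##0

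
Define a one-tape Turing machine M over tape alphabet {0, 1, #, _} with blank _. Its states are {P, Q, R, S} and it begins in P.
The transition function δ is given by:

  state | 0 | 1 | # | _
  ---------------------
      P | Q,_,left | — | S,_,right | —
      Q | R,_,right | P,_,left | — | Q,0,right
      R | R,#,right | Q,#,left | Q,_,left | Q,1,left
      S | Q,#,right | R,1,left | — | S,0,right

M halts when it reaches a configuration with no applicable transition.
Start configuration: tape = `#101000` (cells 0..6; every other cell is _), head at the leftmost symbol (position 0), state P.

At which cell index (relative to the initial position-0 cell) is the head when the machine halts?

state=P head=0 tape=___[#]101000   (P,#)→(S,_,right)
state=S head=1 tape=____[1]01000   (S,1)→(R,1,left)
state=R head=0 tape=___[_]101000   (R,_)→(Q,1,left)
state=Q head=-1 tape=__[_]1101000   (Q,_)→(Q,0,right)
state=Q head=0 tape=__0[1]101000   (Q,1)→(P,_,left)
state=P head=-1 tape=__[0]_101000   (P,0)→(Q,_,left)
state=Q head=-2 tape=_[_]__101000   (Q,_)→(Q,0,right)
state=Q head=-1 tape=_0[_]_101000   (Q,_)→(Q,0,right)
state=Q head=0 tape=_00[_]101000   (Q,_)→(Q,0,right)
state=Q head=1 tape=_000[1]01000   (Q,1)→(P,_,left)
state=P head=0 tape=_00[0]_01000   (P,0)→(Q,_,left)
state=Q head=-1 tape=_0[0]__01000   (Q,0)→(R,_,right)
state=R head=0 tape=_0_[_]_01000   (R,_)→(Q,1,left)
state=Q head=-1 tape=_0[_]1_01000   (Q,_)→(Q,0,right)
state=Q head=0 tape=_00[1]_01000   (Q,1)→(P,_,left)
state=P head=-1 tape=_0[0]__01000   (P,0)→(Q,_,left)
state=Q head=-2 tape=_[0]___01000   (Q,0)→(R,_,right)
state=R head=-1 tape=__[_]__01000   (R,_)→(Q,1,left)
state=Q head=-2 tape=_[_]1__01000   (Q,_)→(Q,0,right)
state=Q head=-1 tape=_0[1]__01000   (Q,1)→(P,_,left)
state=P head=-2 tape=_[0]___01000   (P,0)→(Q,_,left)
state=Q head=-3 tape=[_]____01000   (Q,_)→(Q,0,right)
state=Q head=-2 tape=0[_]___01000   (Q,_)→(Q,0,right)
state=Q head=-1 tape=00[_]__01000   (Q,_)→(Q,0,right)
state=Q head=0 tape=000[_]_01000   (Q,_)→(Q,0,right)
state=Q head=1 tape=0000[_]01000   (Q,_)→(Q,0,right)
state=Q head=2 tape=00000[0]1000   (Q,0)→(R,_,right)
state=R head=3 tape=00000_[1]000   (R,1)→(Q,#,left)
state=Q head=2 tape=00000[_]#000   (Q,_)→(Q,0,right)
state=Q head=3 tape=000000[#]000
At halt the head is at cell 3.

3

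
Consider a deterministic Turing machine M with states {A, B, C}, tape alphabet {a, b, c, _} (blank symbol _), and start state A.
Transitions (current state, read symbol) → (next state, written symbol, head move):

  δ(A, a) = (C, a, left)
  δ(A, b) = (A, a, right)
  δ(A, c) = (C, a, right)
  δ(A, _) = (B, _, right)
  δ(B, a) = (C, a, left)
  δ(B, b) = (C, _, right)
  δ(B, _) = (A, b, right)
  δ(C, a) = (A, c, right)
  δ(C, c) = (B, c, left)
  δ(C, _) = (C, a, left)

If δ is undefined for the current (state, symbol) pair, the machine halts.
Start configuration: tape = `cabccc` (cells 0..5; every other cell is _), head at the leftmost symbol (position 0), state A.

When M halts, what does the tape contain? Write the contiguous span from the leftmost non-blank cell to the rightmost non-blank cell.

A | [c]abccc   read c → write a, move right, go to C
C | a[a]bccc   read a → write c, move right, go to A
A | ac[b]ccc   read b → write a, move right, go to A
A | aca[c]cc   read c → write a, move right, go to C
C | acaa[c]c   read c → write c, move left, go to B
B | aca[a]cc   read a → write a, move left, go to C
C | ac[a]acc   read a → write c, move right, go to A
A | acc[a]cc   read a → write a, move left, go to C
C | ac[c]acc   read c → write c, move left, go to B
B | a[c]cacc
The non-blank tape span at halt is accacc.

accacc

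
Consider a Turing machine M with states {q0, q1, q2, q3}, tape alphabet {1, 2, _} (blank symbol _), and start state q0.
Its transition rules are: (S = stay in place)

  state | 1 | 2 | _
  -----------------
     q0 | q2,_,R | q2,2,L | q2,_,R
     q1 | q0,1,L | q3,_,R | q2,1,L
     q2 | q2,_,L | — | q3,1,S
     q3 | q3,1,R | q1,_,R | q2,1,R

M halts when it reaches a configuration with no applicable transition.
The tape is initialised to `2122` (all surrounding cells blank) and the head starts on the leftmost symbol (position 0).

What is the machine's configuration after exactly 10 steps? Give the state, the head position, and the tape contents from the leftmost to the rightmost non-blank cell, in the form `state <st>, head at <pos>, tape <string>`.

state q2, head at 2, tape 11122

q0 | _[2]122   read 2 → write 2, move L, go to q2
q2 | [_]2122   read _ → write 1, move S, go to q3
q3 | [1]2122   read 1 → write 1, move R, go to q3
q3 | 1[2]122   read 2 → write _, move R, go to q1
q1 | 1_[1]22   read 1 → write 1, move L, go to q0
q0 | 1[_]122   read _ → write _, move R, go to q2
q2 | 1_[1]22   read 1 → write _, move L, go to q2
q2 | 1[_]_22   read _ → write 1, move S, go to q3
q3 | 1[1]_22   read 1 → write 1, move R, go to q3
q3 | 11[_]22   read _ → write 1, move R, go to q2
q2 | 111[2]2
After 10 steps: state q2, head at 2, tape 11122.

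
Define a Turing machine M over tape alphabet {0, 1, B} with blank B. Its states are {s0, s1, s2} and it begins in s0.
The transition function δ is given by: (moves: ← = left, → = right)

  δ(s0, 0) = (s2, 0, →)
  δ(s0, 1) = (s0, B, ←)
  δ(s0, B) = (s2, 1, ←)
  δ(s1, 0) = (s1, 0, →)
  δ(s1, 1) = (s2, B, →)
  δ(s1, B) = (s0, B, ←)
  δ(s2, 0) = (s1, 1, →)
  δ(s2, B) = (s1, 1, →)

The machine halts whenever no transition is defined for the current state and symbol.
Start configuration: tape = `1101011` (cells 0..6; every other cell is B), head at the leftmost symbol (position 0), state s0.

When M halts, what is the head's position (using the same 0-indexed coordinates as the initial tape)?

6

s0 | BB[1]101011   read 1 → write B, move ←, go to s0
s0 | B[B]B101011   read B → write 1, move ←, go to s2
s2 | [B]1B101011   read B → write 1, move →, go to s1
s1 | 1[1]B101011   read 1 → write B, move →, go to s2
s2 | 1B[B]101011   read B → write 1, move →, go to s1
s1 | 1B1[1]01011   read 1 → write B, move →, go to s2
s2 | 1B1B[0]1011   read 0 → write 1, move →, go to s1
s1 | 1B1B1[1]011   read 1 → write B, move →, go to s2
s2 | 1B1B1B[0]11   read 0 → write 1, move →, go to s1
s1 | 1B1B1B1[1]1   read 1 → write B, move →, go to s2
s2 | 1B1B1B1B[1]
At halt the head is at cell 6.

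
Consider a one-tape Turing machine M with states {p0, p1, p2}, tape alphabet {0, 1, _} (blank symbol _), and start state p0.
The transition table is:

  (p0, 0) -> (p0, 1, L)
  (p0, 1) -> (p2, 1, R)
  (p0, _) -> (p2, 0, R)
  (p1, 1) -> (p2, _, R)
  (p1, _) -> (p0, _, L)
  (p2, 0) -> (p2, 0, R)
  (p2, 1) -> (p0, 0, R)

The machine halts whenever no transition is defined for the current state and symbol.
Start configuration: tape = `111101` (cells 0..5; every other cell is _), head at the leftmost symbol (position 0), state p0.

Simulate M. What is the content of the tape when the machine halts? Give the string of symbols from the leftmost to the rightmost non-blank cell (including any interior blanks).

state=p0 head=0 tape=[1]11101__   (p0,1)→(p2,1,R)
state=p2 head=1 tape=1[1]1101__   (p2,1)→(p0,0,R)
state=p0 head=2 tape=10[1]101__   (p0,1)→(p2,1,R)
state=p2 head=3 tape=101[1]01__   (p2,1)→(p0,0,R)
state=p0 head=4 tape=1010[0]1__   (p0,0)→(p0,1,L)
state=p0 head=3 tape=101[0]11__   (p0,0)→(p0,1,L)
state=p0 head=2 tape=10[1]111__   (p0,1)→(p2,1,R)
state=p2 head=3 tape=101[1]11__   (p2,1)→(p0,0,R)
state=p0 head=4 tape=1010[1]1__   (p0,1)→(p2,1,R)
state=p2 head=5 tape=10101[1]__   (p2,1)→(p0,0,R)
state=p0 head=6 tape=101010[_]_   (p0,_)→(p2,0,R)
state=p2 head=7 tape=1010100[_]
The non-blank tape span at halt is 1010100.

1010100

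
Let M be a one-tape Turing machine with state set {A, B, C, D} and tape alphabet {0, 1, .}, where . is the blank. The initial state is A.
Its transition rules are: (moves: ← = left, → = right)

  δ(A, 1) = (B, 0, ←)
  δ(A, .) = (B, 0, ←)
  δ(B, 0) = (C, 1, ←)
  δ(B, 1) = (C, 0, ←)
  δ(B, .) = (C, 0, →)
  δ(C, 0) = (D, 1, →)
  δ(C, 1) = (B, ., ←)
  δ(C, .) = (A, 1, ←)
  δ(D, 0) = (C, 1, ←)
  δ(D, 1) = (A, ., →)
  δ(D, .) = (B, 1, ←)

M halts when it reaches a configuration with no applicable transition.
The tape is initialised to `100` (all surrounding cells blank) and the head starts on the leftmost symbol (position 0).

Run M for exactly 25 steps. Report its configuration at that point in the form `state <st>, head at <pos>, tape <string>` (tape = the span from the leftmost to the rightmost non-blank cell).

state A, head at -5, tape 011.1110

A | .....[1]00   read 1 → write 0, move ←, go to B
B | ....[.]000   read . → write 0, move →, go to C
C | ....0[0]00   read 0 → write 1, move →, go to D
D | ....01[0]0   read 0 → write 1, move ←, go to C
C | ....0[1]10   read 1 → write ., move ←, go to B
B | ....[0].10   read 0 → write 1, move ←, go to C
C | ...[.]1.10   read . → write 1, move ←, go to A
A | ..[.]11.10   read . → write 0, move ←, go to B
B | .[.]011.10   read . → write 0, move →, go to C
C | .0[0]11.10   read 0 → write 1, move →, go to D
D | .01[1]1.10   read 1 → write ., move →, go to A
A | .01.[1].10   read 1 → write 0, move ←, go to B
B | .01[.]0.10   read . → write 0, move →, go to C
C | .010[0].10   read 0 → write 1, move →, go to D
D | .0101[.]10   read . → write 1, move ←, go to B
B | .010[1]110   read 1 → write 0, move ←, go to C
C | .01[0]0110   read 0 → write 1, move →, go to D
D | .011[0]110   read 0 → write 1, move ←, go to C
C | .01[1]1110   read 1 → write ., move ←, go to B
B | .0[1].1110   read 1 → write 0, move ←, go to C
C | .[0]0.1110   read 0 → write 1, move →, go to D
D | .1[0].1110   read 0 → write 1, move ←, go to C
C | .[1]1.1110   read 1 → write ., move ←, go to B
B | [.].1.1110   read . → write 0, move →, go to C
C | 0[.]1.1110   read . → write 1, move ←, go to A
A | [0]11.1110
After 25 steps: state A, head at -5, tape 011.1110.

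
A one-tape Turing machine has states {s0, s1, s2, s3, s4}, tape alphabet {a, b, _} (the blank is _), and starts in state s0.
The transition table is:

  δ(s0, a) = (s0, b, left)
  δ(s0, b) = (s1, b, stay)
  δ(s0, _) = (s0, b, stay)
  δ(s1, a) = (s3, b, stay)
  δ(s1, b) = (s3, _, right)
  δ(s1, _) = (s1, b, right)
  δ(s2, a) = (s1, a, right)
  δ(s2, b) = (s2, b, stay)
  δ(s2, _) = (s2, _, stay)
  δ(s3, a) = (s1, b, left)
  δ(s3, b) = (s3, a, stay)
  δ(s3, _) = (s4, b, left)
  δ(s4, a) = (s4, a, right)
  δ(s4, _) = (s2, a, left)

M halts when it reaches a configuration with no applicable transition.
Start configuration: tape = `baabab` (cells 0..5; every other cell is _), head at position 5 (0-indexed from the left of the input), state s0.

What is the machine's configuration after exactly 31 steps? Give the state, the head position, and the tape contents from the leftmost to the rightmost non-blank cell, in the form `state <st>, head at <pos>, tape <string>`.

state=s0 head=5 tape=baaba[b]__   (s0,b)→(s1,b,stay)
state=s1 head=5 tape=baaba[b]__   (s1,b)→(s3,_,right)
state=s3 head=6 tape=baaba_[_]_   (s3,_)→(s4,b,left)
state=s4 head=5 tape=baaba[_]b_   (s4,_)→(s2,a,left)
state=s2 head=4 tape=baab[a]ab_   (s2,a)→(s1,a,right)
state=s1 head=5 tape=baaba[a]b_   (s1,a)→(s3,b,stay)
state=s3 head=5 tape=baaba[b]b_   (s3,b)→(s3,a,stay)
state=s3 head=5 tape=baaba[a]b_   (s3,a)→(s1,b,left)
state=s1 head=4 tape=baab[a]bb_   (s1,a)→(s3,b,stay)
state=s3 head=4 tape=baab[b]bb_   (s3,b)→(s3,a,stay)
state=s3 head=4 tape=baab[a]bb_   (s3,a)→(s1,b,left)
state=s1 head=3 tape=baa[b]bbb_   (s1,b)→(s3,_,right)
state=s3 head=4 tape=baa_[b]bb_   (s3,b)→(s3,a,stay)
state=s3 head=4 tape=baa_[a]bb_   (s3,a)→(s1,b,left)
state=s1 head=3 tape=baa[_]bbb_   (s1,_)→(s1,b,right)
state=s1 head=4 tape=baab[b]bb_   (s1,b)→(s3,_,right)
state=s3 head=5 tape=baab_[b]b_   (s3,b)→(s3,a,stay)
state=s3 head=5 tape=baab_[a]b_   (s3,a)→(s1,b,left)
state=s1 head=4 tape=baab[_]bb_   (s1,_)→(s1,b,right)
state=s1 head=5 tape=baabb[b]b_   (s1,b)→(s3,_,right)
state=s3 head=6 tape=baabb_[b]_   (s3,b)→(s3,a,stay)
state=s3 head=6 tape=baabb_[a]_   (s3,a)→(s1,b,left)
state=s1 head=5 tape=baabb[_]b_   (s1,_)→(s1,b,right)
state=s1 head=6 tape=baabbb[b]_   (s1,b)→(s3,_,right)
state=s3 head=7 tape=baabbb_[_]   (s3,_)→(s4,b,left)
state=s4 head=6 tape=baabbb[_]b   (s4,_)→(s2,a,left)
state=s2 head=5 tape=baabb[b]ab   (s2,b)→(s2,b,stay)
state=s2 head=5 tape=baabb[b]ab   (s2,b)→(s2,b,stay)
state=s2 head=5 tape=baabb[b]ab   (s2,b)→(s2,b,stay)
state=s2 head=5 tape=baabb[b]ab   (s2,b)→(s2,b,stay)
state=s2 head=5 tape=baabb[b]ab   (s2,b)→(s2,b,stay)
state=s2 head=5 tape=baabb[b]ab
After 31 steps: state s2, head at 5, tape baabbbab.

state s2, head at 5, tape baabbbab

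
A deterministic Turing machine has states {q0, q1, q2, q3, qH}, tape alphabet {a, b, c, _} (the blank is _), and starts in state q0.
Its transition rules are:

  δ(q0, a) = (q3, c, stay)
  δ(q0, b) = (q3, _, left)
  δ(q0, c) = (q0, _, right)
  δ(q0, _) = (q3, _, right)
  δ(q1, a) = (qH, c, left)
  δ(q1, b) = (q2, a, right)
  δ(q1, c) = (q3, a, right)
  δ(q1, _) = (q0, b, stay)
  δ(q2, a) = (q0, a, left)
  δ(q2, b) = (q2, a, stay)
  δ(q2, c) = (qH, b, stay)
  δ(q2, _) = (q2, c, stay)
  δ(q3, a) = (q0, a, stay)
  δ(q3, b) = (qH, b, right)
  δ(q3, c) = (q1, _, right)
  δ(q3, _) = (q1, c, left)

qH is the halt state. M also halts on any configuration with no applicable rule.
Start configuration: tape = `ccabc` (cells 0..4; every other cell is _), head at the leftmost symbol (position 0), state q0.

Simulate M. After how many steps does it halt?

6

state=q0 head=0 tape=[c]cabc   (q0,c)→(q0,_,right)
state=q0 head=1 tape=_[c]abc   (q0,c)→(q0,_,right)
state=q0 head=2 tape=__[a]bc   (q0,a)→(q3,c,stay)
state=q3 head=2 tape=__[c]bc   (q3,c)→(q1,_,right)
state=q1 head=3 tape=___[b]c   (q1,b)→(q2,a,right)
state=q2 head=4 tape=___a[c]   (q2,c)→(qH,b,stay)
state=qH head=4 tape=___a[b]
M halts after 6 transitions.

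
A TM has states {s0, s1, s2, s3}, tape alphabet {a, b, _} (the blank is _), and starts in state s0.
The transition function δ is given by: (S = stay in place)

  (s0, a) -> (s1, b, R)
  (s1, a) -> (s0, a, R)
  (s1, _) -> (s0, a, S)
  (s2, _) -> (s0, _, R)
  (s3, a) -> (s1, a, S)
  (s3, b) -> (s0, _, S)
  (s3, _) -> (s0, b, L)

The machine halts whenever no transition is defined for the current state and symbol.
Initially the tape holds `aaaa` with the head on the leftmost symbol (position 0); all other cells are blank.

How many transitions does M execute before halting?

s0 | [a]aaa_   read a → write b, move R, go to s1
s1 | b[a]aa_   read a → write a, move R, go to s0
s0 | ba[a]a_   read a → write b, move R, go to s1
s1 | bab[a]_   read a → write a, move R, go to s0
s0 | baba[_]
M halts after 4 transitions.

4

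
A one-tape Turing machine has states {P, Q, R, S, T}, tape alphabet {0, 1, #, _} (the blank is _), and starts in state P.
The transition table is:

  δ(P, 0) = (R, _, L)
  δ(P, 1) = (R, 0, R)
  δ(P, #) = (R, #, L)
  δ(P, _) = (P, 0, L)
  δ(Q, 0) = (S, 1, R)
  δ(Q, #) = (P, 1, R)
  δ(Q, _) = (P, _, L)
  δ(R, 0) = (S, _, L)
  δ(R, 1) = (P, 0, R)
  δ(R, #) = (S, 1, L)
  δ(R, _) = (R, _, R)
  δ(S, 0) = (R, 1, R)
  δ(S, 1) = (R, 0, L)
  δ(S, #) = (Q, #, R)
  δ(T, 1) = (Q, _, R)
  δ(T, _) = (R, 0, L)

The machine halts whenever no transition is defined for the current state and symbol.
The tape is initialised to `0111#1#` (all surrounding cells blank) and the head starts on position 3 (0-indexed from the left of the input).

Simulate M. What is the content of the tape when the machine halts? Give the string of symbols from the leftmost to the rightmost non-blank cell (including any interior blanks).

0____00

P | _011[1]#1#_   read 1 → write 0, move R, go to R
R | _0110[#]1#_   read # → write 1, move L, go to S
S | _011[0]11#_   read 0 → write 1, move R, go to R
R | _0111[1]1#_   read 1 → write 0, move R, go to P
P | _01110[1]#_   read 1 → write 0, move R, go to R
R | _011100[#]_   read # → write 1, move L, go to S
S | _01110[0]1_   read 0 → write 1, move R, go to R
R | _011101[1]_   read 1 → write 0, move R, go to P
P | _0111010[_]   read _ → write 0, move L, go to P
P | _011101[0]0   read 0 → write _, move L, go to R
R | _01110[1]_0   read 1 → write 0, move R, go to P
P | _011100[_]0   read _ → write 0, move L, go to P
P | _01110[0]00   read 0 → write _, move L, go to R
R | _0111[0]_00   read 0 → write _, move L, go to S
S | _011[1]__00   read 1 → write 0, move L, go to R
R | _01[1]0__00   read 1 → write 0, move R, go to P
P | _010[0]__00   read 0 → write _, move L, go to R
R | _01[0]___00   read 0 → write _, move L, go to S
S | _0[1]____00   read 1 → write 0, move L, go to R
R | _[0]0____00   read 0 → write _, move L, go to S
S | [_]_0____00
The non-blank tape span at halt is 0____00.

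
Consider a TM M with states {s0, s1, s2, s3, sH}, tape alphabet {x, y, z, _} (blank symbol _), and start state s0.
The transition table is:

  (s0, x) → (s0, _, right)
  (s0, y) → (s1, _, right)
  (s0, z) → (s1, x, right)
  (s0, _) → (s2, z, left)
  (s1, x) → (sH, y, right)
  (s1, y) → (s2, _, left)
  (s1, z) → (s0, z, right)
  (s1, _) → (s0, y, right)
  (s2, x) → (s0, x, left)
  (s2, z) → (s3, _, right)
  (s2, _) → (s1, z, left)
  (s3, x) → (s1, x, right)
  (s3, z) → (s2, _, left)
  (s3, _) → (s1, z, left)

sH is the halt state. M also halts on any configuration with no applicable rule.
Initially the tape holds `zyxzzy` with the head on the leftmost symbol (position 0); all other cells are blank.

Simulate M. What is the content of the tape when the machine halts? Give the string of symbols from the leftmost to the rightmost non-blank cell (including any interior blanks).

s0 | ___[z]yxzzy__   read z → write x, move right, go to s1
s1 | ___x[y]xzzy__   read y → write _, move left, go to s2
s2 | ___[x]_xzzy__   read x → write x, move left, go to s0
s0 | __[_]x_xzzy__   read _ → write z, move left, go to s2
s2 | _[_]zx_xzzy__   read _ → write z, move left, go to s1
s1 | [_]zzx_xzzy__   read _ → write y, move right, go to s0
s0 | y[z]zx_xzzy__   read z → write x, move right, go to s1
s1 | yx[z]x_xzzy__   read z → write z, move right, go to s0
s0 | yxz[x]_xzzy__   read x → write _, move right, go to s0
s0 | yxz_[_]xzzy__   read _ → write z, move left, go to s2
s2 | yxz[_]zxzzy__   read _ → write z, move left, go to s1
s1 | yx[z]zzxzzy__   read z → write z, move right, go to s0
s0 | yxz[z]zxzzy__   read z → write x, move right, go to s1
s1 | yxzx[z]xzzy__   read z → write z, move right, go to s0
s0 | yxzxz[x]zzy__   read x → write _, move right, go to s0
s0 | yxzxz_[z]zy__   read z → write x, move right, go to s1
s1 | yxzxz_x[z]y__   read z → write z, move right, go to s0
s0 | yxzxz_xz[y]__   read y → write _, move right, go to s1
s1 | yxzxz_xz_[_]_   read _ → write y, move right, go to s0
s0 | yxzxz_xz_y[_]   read _ → write z, move left, go to s2
s2 | yxzxz_xz_[y]z
The non-blank tape span at halt is yxzxz_xz_yz.

yxzxz_xz_yz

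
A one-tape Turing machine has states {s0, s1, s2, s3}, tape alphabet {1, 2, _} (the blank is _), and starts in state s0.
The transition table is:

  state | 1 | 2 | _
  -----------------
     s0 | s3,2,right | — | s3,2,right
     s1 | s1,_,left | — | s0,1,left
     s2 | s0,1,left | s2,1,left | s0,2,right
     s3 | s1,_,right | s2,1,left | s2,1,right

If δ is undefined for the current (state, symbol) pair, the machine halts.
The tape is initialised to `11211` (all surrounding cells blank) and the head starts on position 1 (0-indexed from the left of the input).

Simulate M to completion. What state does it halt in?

state=s0 head=1 tape=_1[1]211   (s0,1)→(s3,2,right)
state=s3 head=2 tape=_12[2]11   (s3,2)→(s2,1,left)
state=s2 head=1 tape=_1[2]111   (s2,2)→(s2,1,left)
state=s2 head=0 tape=_[1]1111   (s2,1)→(s0,1,left)
state=s0 head=-1 tape=[_]11111   (s0,_)→(s3,2,right)
state=s3 head=0 tape=2[1]1111   (s3,1)→(s1,_,right)
state=s1 head=1 tape=2_[1]111   (s1,1)→(s1,_,left)
state=s1 head=0 tape=2[_]_111   (s1,_)→(s0,1,left)
state=s0 head=-1 tape=[2]1_111
No transition is defined for (s0, 2); M halts in state s0.

s0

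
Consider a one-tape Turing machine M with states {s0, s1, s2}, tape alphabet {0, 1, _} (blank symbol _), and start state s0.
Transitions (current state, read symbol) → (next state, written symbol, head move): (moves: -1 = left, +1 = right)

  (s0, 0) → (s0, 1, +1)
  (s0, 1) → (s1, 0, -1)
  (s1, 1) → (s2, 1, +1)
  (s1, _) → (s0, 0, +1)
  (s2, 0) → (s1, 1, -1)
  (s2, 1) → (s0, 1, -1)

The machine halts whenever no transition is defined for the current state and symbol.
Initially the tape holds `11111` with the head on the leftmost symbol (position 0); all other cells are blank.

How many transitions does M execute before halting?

9

s0 | _[1]1111   read 1 → write 0, move -1, go to s1
s1 | [_]01111   read _ → write 0, move +1, go to s0
s0 | 0[0]1111   read 0 → write 1, move +1, go to s0
s0 | 01[1]111   read 1 → write 0, move -1, go to s1
s1 | 0[1]0111   read 1 → write 1, move +1, go to s2
s2 | 01[0]111   read 0 → write 1, move -1, go to s1
s1 | 0[1]1111   read 1 → write 1, move +1, go to s2
s2 | 01[1]111   read 1 → write 1, move -1, go to s0
s0 | 0[1]1111   read 1 → write 0, move -1, go to s1
s1 | [0]01111
M halts after 9 transitions.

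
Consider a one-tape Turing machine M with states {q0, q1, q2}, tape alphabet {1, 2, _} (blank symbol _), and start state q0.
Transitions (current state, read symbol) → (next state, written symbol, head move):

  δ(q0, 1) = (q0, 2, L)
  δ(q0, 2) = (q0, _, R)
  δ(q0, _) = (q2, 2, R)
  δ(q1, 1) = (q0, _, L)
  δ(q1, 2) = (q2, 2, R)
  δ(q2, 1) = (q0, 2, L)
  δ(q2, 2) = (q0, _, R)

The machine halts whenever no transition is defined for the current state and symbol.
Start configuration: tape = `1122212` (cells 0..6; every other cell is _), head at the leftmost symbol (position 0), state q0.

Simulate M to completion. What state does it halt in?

q0 | _[1]122212__   read 1 → write 2, move L, go to q0
q0 | [_]2122212__   read _ → write 2, move R, go to q2
q2 | 2[2]122212__   read 2 → write _, move R, go to q0
q0 | 2_[1]22212__   read 1 → write 2, move L, go to q0
q0 | 2[_]222212__   read _ → write 2, move R, go to q2
q2 | 22[2]22212__   read 2 → write _, move R, go to q0
q0 | 22_[2]2212__   read 2 → write _, move R, go to q0
q0 | 22__[2]212__   read 2 → write _, move R, go to q0
q0 | 22___[2]12__   read 2 → write _, move R, go to q0
q0 | 22____[1]2__   read 1 → write 2, move L, go to q0
q0 | 22___[_]22__   read _ → write 2, move R, go to q2
q2 | 22___2[2]2__   read 2 → write _, move R, go to q0
q0 | 22___2_[2]__   read 2 → write _, move R, go to q0
q0 | 22___2__[_]_   read _ → write 2, move R, go to q2
q2 | 22___2__2[_]
No transition is defined for (q2, _); M halts in state q2.

q2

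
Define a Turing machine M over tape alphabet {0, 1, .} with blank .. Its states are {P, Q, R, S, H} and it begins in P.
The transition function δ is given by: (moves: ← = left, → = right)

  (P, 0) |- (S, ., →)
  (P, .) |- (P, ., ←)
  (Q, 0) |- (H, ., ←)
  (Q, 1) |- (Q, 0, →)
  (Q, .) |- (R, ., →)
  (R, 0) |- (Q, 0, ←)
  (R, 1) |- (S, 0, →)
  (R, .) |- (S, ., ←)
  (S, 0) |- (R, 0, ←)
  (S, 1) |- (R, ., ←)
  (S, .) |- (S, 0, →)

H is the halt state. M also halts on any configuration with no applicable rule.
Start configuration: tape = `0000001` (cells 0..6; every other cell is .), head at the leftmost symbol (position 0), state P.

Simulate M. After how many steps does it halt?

8

P | ..[0]000001   read 0 → write ., move →, go to S
S | ...[0]00001   read 0 → write 0, move ←, go to R
R | ..[.]000001   read . → write ., move ←, go to S
S | .[.].000001   read . → write 0, move →, go to S
S | .0[.]000001   read . → write 0, move →, go to S
S | .00[0]00001   read 0 → write 0, move ←, go to R
R | .0[0]000001   read 0 → write 0, move ←, go to Q
Q | .[0]0000001   read 0 → write ., move ←, go to H
H | [.].0000001
M halts after 8 transitions.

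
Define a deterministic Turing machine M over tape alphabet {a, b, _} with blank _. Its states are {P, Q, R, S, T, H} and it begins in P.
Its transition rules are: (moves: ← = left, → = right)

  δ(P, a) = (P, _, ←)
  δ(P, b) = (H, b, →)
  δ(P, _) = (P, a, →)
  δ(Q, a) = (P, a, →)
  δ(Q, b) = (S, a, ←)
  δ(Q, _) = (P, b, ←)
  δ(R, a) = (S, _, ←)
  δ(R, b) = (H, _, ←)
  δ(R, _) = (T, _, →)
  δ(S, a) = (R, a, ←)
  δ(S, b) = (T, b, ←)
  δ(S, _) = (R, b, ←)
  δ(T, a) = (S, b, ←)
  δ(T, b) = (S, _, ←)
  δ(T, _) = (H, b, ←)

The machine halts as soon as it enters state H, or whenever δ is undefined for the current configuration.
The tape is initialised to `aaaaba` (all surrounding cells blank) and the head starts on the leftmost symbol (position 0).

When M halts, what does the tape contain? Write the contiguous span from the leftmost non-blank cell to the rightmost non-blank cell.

aaaaaaaaba

state=P head=0 tape=____[a]aaaba   (P,a)→(P,_,←)
state=P head=-1 tape=___[_]_aaaba   (P,_)→(P,a,→)
state=P head=0 tape=___a[_]aaaba   (P,_)→(P,a,→)
state=P head=1 tape=___aa[a]aaba   (P,a)→(P,_,←)
state=P head=0 tape=___a[a]_aaba   (P,a)→(P,_,←)
state=P head=-1 tape=___[a]__aaba   (P,a)→(P,_,←)
state=P head=-2 tape=__[_]___aaba   (P,_)→(P,a,→)
state=P head=-1 tape=__a[_]__aaba   (P,_)→(P,a,→)
state=P head=0 tape=__aa[_]_aaba   (P,_)→(P,a,→)
state=P head=1 tape=__aaa[_]aaba   (P,_)→(P,a,→)
state=P head=2 tape=__aaaa[a]aba   (P,a)→(P,_,←)
state=P head=1 tape=__aaa[a]_aba   (P,a)→(P,_,←)
state=P head=0 tape=__aa[a]__aba   (P,a)→(P,_,←)
state=P head=-1 tape=__a[a]___aba   (P,a)→(P,_,←)
state=P head=-2 tape=__[a]____aba   (P,a)→(P,_,←)
state=P head=-3 tape=_[_]_____aba   (P,_)→(P,a,→)
state=P head=-2 tape=_a[_]____aba   (P,_)→(P,a,→)
state=P head=-1 tape=_aa[_]___aba   (P,_)→(P,a,→)
state=P head=0 tape=_aaa[_]__aba   (P,_)→(P,a,→)
state=P head=1 tape=_aaaa[_]_aba   (P,_)→(P,a,→)
state=P head=2 tape=_aaaaa[_]aba   (P,_)→(P,a,→)
state=P head=3 tape=_aaaaaa[a]ba   (P,a)→(P,_,←)
state=P head=2 tape=_aaaaa[a]_ba   (P,a)→(P,_,←)
state=P head=1 tape=_aaaa[a]__ba   (P,a)→(P,_,←)
state=P head=0 tape=_aaa[a]___ba   (P,a)→(P,_,←)
state=P head=-1 tape=_aa[a]____ba   (P,a)→(P,_,←)
state=P head=-2 tape=_a[a]_____ba   (P,a)→(P,_,←)
state=P head=-3 tape=_[a]______ba   (P,a)→(P,_,←)
state=P head=-4 tape=[_]_______ba   (P,_)→(P,a,→)
state=P head=-3 tape=a[_]______ba   (P,_)→(P,a,→)
state=P head=-2 tape=aa[_]_____ba   (P,_)→(P,a,→)
state=P head=-1 tape=aaa[_]____ba   (P,_)→(P,a,→)
state=P head=0 tape=aaaa[_]___ba   (P,_)→(P,a,→)
state=P head=1 tape=aaaaa[_]__ba   (P,_)→(P,a,→)
state=P head=2 tape=aaaaaa[_]_ba   (P,_)→(P,a,→)
state=P head=3 tape=aaaaaaa[_]ba   (P,_)→(P,a,→)
state=P head=4 tape=aaaaaaaa[b]a   (P,b)→(H,b,→)
state=H head=5 tape=aaaaaaaab[a]
The non-blank tape span at halt is aaaaaaaaba.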